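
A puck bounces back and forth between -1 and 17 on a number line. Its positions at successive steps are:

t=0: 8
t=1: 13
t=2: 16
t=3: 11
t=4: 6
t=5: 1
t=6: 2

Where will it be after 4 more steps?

The value reflects between -1 and 17, moving 5 per step.
  step 7: 2 → 7
  step 8: 7 → 12
  step 9: 12 → 17
  step 10: 17 → 12

12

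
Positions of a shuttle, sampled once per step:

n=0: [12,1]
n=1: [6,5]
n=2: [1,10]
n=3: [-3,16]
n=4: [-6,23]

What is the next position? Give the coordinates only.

[-8,31]

Successive displacements: [-6,+4], [-5,+5], [-4,+6], [-3,+7] — each changes by [+1,+1].
step 5: [-6,23] + [-2,+8] → [-8,31]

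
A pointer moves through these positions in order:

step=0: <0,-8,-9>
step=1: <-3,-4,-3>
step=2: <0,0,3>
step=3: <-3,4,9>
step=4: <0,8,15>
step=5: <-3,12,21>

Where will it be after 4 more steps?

The first coordinate repeats the cycle [0, -3] with period 2; step 9 mod 2 = 1, giving -3.
The second coordinate changes by +4 each step, so at step 9 it is -8 + 9·(4) = 28.
The third coordinate changes by +6 each step, so at step 9 it is -9 + 9·(6) = 45.

<-3,28,45>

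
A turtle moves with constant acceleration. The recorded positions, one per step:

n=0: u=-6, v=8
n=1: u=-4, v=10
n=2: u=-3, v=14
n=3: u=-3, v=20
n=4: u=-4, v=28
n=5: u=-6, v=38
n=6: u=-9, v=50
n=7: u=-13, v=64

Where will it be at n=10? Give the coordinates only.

First differences are (+2, +2), (+1, +4), (+0, +6), (-1, +8), (-2, +10), (-3, +12), (-4, +14); their common second difference is (-1, +2) (constant acceleration).
step 8: u=-13, v=64 + (-5, +16) → u=-18, v=80
step 9: u=-18, v=80 + (-6, +18) → u=-24, v=98
step 10: u=-24, v=98 + (-7, +20) → u=-31, v=118

u=-31, v=118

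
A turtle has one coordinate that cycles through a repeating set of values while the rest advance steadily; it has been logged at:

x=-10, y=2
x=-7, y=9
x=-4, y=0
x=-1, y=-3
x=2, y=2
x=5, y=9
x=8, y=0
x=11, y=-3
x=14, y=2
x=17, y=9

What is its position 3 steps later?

The x coordinate changes by +3 each step, so at step 12 it is -10 + 12·(3) = 26.
The y coordinate repeats the cycle [2, 9, 0, -3] with period 4; step 12 mod 4 = 0, giving 2.

x=26, y=2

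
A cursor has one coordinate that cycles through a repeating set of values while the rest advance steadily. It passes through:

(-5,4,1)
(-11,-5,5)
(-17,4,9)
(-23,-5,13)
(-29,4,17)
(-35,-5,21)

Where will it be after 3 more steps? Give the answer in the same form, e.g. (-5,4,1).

The first coordinate changes by -6 each step, so at step 8 it is -5 + 8·(-6) = -53.
The second coordinate repeats the cycle [4, -5] with period 2; step 8 mod 2 = 0, giving 4.
The third coordinate changes by +4 each step, so at step 8 it is 1 + 8·(4) = 33.

(-53,4,33)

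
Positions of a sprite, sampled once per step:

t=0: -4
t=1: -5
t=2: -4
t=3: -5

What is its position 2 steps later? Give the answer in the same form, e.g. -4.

Consecutive displacements -1, +1, -1 scale by a factor of -1 each step.
step 4: -5 + 1 → -4
step 5: -4 − 1 → -5

-5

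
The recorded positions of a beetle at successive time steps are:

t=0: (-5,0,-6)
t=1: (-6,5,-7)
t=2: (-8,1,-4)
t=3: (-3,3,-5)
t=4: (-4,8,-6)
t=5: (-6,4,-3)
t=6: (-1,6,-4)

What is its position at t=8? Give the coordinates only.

Step-to-step displacements: (-1,+5,-1), (-2,-4,+3), (+5,+2,-1), (-1,+5,-1), (-2,-4,+3), (+5,+2,-1) — a repeating cycle of length 3.
step 7: apply (-1,+5,-1) → (-2,11,-5)
step 8: apply (-2,-4,+3) → (-4,7,-2)

(-4,7,-2)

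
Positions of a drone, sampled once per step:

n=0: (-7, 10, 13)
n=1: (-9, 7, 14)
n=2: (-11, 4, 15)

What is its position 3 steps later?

Constant displacement of (-2, -3, +1) per step.
step 3: (-11, 4, 15) + (-2, -3, +1) → (-13, 1, 16)
step 4: (-13, 1, 16) + (-2, -3, +1) → (-15, -2, 17)
step 5: (-15, -2, 17) + (-2, -3, +1) → (-17, -5, 18)

(-17, -5, 18)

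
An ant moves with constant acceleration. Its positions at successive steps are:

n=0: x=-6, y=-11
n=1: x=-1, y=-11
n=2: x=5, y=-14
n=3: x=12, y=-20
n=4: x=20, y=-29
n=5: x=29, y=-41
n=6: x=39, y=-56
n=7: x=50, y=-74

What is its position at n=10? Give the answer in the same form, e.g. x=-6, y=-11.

x=89, y=-146

Taking differences between consecutive positions: (+5, +0), (+6, -3), (+7, -6), (+8, -9), (+9, -12), (+10, -15), (+11, -18). These grow by (+1, -3) each step.
step 8: x=50, y=-74 + (+12, -21) → x=62, y=-95
step 9: x=62, y=-95 + (+13, -24) → x=75, y=-119
step 10: x=75, y=-119 + (+14, -27) → x=89, y=-146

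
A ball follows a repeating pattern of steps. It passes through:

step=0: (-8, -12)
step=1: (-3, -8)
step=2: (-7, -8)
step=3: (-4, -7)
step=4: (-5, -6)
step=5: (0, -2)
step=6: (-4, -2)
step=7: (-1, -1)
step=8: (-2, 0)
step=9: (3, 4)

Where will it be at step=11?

Differencing gives (+5, +4), (-4, +0), (+3, +1), (-1, +1), (+5, +4), (-4, +0), (+3, +1), (-1, +1), (+5, +4). This is the pattern (+5, +4), (-4, +0), (+3, +1), (-1, +1) repeated.
step 10: apply (-4, +0) → (-1, 4)
step 11: apply (+3, +1) → (2, 5)

(2, 5)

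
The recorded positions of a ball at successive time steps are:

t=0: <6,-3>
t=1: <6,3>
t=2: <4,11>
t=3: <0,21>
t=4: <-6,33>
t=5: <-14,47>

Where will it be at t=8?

<-50,101>

Taking differences between consecutive positions: <+0,+6>, <-2,+8>, <-4,+10>, <-6,+12>, <-8,+14>. These grow by <-2,+2> each step.
step 6: <-14,47> + <-10,+16> → <-24,63>
step 7: <-24,63> + <-12,+18> → <-36,81>
step 8: <-36,81> + <-14,+20> → <-50,101>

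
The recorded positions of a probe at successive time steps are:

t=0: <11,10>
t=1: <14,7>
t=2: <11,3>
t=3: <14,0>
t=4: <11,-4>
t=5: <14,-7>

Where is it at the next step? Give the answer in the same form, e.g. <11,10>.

Differencing gives <+3,-3>, <-3,-4>, <+3,-3>, <-3,-4>, <+3,-3>. This is the pattern <+3,-3>, <-3,-4> repeated.
step 6: apply <-3,-4> → <11,-11>

<11,-11>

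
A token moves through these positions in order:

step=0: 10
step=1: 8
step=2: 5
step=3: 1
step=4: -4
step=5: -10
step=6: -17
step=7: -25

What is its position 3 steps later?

-55

Successive displacements: -2, -3, -4, -5, -6, -7, -8 — each changes by -1.
step 8: -25 − 9 → -34
step 9: -34 − 10 → -44
step 10: -44 − 11 → -55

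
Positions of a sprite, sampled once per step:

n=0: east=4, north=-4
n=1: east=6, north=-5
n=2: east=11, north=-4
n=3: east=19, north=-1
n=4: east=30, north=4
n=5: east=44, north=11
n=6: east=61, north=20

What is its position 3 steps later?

east=130, north=59

First differences are (+2,-1), (+5,+1), (+8,+3), (+11,+5), (+14,+7), (+17,+9); their common second difference is (+3,+2) (constant acceleration).
step 7: east=61, north=20 + (+20,+11) → east=81, north=31
step 8: east=81, north=31 + (+23,+13) → east=104, north=44
step 9: east=104, north=44 + (+26,+15) → east=130, north=59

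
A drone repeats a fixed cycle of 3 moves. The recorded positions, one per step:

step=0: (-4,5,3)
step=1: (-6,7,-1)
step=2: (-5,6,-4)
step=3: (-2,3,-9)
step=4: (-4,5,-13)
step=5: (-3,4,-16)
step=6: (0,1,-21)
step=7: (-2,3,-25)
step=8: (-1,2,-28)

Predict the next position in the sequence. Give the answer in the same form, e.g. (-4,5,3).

Step-to-step displacements: (-2,+2,-4), (+1,-1,-3), (+3,-3,-5), (-2,+2,-4), (+1,-1,-3), (+3,-3,-5), (-2,+2,-4), (+1,-1,-3) — a repeating cycle of length 3.
step 9: apply (+3,-3,-5) → (2,-1,-33)

(2,-1,-33)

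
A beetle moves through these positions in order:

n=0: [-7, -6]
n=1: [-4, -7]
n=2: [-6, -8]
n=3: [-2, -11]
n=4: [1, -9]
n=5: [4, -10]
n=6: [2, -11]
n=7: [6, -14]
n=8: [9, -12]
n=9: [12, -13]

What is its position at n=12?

[17, -15]

Step-to-step displacements: [+3, -1], [-2, -1], [+4, -3], [+3, +2], [+3, -1], [-2, -1], [+4, -3], [+3, +2], [+3, -1] — a repeating cycle of length 4.
step 10: apply [-2, -1] → [10, -14]
step 11: apply [+4, -3] → [14, -17]
step 12: apply [+3, +2] → [17, -15]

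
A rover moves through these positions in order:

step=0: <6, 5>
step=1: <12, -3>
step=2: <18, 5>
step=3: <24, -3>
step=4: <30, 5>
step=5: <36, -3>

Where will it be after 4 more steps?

<60, -3>

First: linear, +6 per step → 60 at step 9.
Second: cycles through 5, -3 every 2 steps. Step 9 lands at position 1 of the cycle → -3.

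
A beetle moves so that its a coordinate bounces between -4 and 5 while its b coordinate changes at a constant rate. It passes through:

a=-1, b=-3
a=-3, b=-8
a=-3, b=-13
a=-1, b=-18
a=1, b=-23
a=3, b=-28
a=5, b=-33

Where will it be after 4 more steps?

a=-3, b=-53

The a coordinate travels 2 per step and bounces off the walls at -4 and 5.
  step 7: 5 → 3
  step 8: 3 → 1
  step 9: 1 → -1
  step 10: -1 → -3
The b coordinate changes by -5 each step: at step 10 it is -53.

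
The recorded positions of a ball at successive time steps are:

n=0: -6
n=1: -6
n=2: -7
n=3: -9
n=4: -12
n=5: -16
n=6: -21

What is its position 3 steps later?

-42

Taking differences between consecutive positions: +0, -1, -2, -3, -4, -5. These grow by -1 each step.
step 7: -21 − 6 → -27
step 8: -27 − 7 → -34
step 9: -34 − 8 → -42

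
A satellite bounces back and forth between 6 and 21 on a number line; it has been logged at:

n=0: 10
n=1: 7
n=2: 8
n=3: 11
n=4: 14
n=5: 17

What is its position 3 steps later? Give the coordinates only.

The value reflects between 6 and 21, moving 3 per step.
  step 6: 17 → 20
  step 7: 20 → 19
  step 8: 19 → 16

16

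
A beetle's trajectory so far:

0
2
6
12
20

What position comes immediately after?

First differences are +2, +4, +6, +8; their common second difference is +2 (constant acceleration).
step 5: 20 + 10 → 30

30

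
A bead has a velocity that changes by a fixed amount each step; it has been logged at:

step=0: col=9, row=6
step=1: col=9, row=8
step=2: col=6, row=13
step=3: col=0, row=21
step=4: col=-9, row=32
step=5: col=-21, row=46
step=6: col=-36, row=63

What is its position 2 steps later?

Taking differences between consecutive positions: (+0, +2), (-3, +5), (-6, +8), (-9, +11), (-12, +14), (-15, +17). These grow by (-3, +3) each step.
step 7: col=-36, row=63 + (-18, +20) → col=-54, row=83
step 8: col=-54, row=83 + (-21, +23) → col=-75, row=106

col=-75, row=106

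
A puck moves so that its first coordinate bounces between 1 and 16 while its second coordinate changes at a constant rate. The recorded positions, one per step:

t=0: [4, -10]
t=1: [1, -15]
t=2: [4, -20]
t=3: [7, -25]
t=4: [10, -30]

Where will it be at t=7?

[13, -45]

The first coordinate travels 3 per step and bounces off the walls at 1 and 16.
  step 5: 10 → 13
  step 6: 13 → 16
  step 7: 16 → 13
The second coordinate changes by -5 each step: at step 7 it is -45.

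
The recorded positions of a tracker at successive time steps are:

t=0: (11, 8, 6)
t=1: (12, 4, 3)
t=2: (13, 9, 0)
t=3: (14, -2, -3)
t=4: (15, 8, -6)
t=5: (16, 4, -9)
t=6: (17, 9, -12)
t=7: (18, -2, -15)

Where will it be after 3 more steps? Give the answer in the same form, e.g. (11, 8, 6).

(21, 9, -24)

The first coordinate changes by +1 each step, so at step 10 it is 11 + 10·(1) = 21.
The second coordinate repeats the cycle [8, 4, 9, -2] with period 4; step 10 mod 4 = 2, giving 9.
The third coordinate changes by -3 each step, so at step 10 it is 6 + 10·(-3) = -24.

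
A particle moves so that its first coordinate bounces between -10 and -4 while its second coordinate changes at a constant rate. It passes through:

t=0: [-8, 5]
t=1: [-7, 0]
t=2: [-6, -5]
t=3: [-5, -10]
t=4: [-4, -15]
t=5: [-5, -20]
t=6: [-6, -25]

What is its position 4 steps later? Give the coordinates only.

[-10, -45]

The first coordinate travels 1 per step and bounces off the walls at -10 and -4.
  step 7: -6 → -7
  step 8: -7 → -8
  step 9: -8 → -9
  step 10: -9 → -10
The second coordinate changes by -5 each step: at step 10 it is -45.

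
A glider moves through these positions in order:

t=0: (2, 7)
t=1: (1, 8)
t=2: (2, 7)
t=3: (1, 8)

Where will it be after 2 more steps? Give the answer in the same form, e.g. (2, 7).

(1, 8)

The jumps are (-1, +1), (+1, -1), (-1, +1) — a geometric progression with ratio -1.
step 4: (1, 8) + (+1, -1) → (2, 7)
step 5: (2, 7) + (-1, +1) → (1, 8)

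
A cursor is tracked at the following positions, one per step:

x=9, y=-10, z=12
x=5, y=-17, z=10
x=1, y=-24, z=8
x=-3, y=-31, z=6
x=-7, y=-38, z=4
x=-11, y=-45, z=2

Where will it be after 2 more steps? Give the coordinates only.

Each step adds (-4, -7, -2) to the position.
step 6: x=-11, y=-45, z=2 + (-4, -7, -2) → x=-15, y=-52, z=0
step 7: x=-15, y=-52, z=0 + (-4, -7, -2) → x=-19, y=-59, z=-2

x=-19, y=-59, z=-2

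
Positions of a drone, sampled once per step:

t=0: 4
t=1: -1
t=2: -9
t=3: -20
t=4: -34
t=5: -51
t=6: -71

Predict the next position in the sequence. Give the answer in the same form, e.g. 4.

-94

Taking differences between consecutive positions: -5, -8, -11, -14, -17, -20. These grow by -3 each step.
step 7: -71 − 23 → -94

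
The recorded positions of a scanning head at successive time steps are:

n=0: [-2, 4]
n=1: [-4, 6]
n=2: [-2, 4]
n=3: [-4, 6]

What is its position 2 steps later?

[-4, 6]

The jumps are [-2, +2], [+2, -2], [-2, +2] — a geometric progression with ratio -1.
step 4: [-4, 6] + [+2, -2] → [-2, 4]
step 5: [-2, 4] + [-2, +2] → [-4, 6]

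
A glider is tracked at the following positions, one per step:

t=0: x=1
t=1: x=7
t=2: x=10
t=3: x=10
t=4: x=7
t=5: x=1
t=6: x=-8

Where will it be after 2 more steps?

x=-35

Successive displacements: +6, +3, +0, -3, -6, -9 — each changes by -3.
step 7: -8 − 12 → x=-20
step 8: -20 − 15 → x=-35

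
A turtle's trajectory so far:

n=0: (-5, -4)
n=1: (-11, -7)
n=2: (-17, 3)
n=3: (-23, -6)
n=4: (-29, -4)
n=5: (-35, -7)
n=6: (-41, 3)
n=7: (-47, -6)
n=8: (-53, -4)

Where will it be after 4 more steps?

First: linear, -6 per step → -77 at step 12.
Second: cycles through -4, -7, 3, -6 every 4 steps. Step 12 lands at position 0 of the cycle → -4.

(-77, -4)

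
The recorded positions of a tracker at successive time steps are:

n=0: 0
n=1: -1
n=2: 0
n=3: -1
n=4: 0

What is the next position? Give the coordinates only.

-1

The jumps are -1, +1, -1, +1 — a geometric progression with ratio -1.
step 5: 0 − 1 → -1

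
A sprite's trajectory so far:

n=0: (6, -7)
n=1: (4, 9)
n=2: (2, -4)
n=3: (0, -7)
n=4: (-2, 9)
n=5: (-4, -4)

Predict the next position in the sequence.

(-6, -7)

First: linear, -2 per step → -6 at step 6.
Second: cycles through -7, 9, -4 every 3 steps. Step 6 lands at position 0 of the cycle → -7.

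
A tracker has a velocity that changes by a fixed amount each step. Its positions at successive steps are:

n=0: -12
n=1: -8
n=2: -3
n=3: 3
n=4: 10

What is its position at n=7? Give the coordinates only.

37

First differences are +4, +5, +6, +7; their common second difference is +1 (constant acceleration).
step 5: 10 + 8 → 18
step 6: 18 + 9 → 27
step 7: 27 + 10 → 37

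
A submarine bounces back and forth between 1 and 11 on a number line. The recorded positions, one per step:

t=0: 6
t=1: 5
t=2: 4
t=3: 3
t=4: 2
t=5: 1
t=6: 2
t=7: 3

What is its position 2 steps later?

The value travels 1 per step and bounces off the walls at 1 and 11.
  step 8: 3 → 4
  step 9: 4 → 5

5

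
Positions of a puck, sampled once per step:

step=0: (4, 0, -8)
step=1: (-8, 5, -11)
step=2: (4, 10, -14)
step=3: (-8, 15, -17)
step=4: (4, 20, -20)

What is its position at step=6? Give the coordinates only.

The first coordinate repeats the cycle [4, -8] with period 2; step 6 mod 2 = 0, giving 4.
The second coordinate changes by +5 each step, so at step 6 it is 0 + 6·(5) = 30.
The third coordinate changes by -3 each step, so at step 6 it is -8 + 6·(-3) = -26.

(4, 30, -26)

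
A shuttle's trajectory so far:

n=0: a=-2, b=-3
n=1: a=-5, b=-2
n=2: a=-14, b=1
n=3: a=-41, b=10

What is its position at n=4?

a=-122, b=37

Consecutive displacements (-3, +1), (-9, +3), (-27, +9) scale by a factor of 3 each step.
step 4: a=-41, b=10 + (-81, +27) → a=-122, b=37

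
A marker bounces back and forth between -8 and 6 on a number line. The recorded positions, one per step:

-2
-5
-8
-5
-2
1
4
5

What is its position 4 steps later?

-7

The value travels 3 per step and bounces off the walls at -8 and 6.
  step 8: 5 → 2
  step 9: 2 → -1
  step 10: -1 → -4
  step 11: -4 → -7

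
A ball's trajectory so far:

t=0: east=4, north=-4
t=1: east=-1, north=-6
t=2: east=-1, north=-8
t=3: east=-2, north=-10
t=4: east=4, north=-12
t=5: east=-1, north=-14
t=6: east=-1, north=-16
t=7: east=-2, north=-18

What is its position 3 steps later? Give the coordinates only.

east=-1, north=-24

The east coordinate repeats the cycle [4, -1, -1, -2] with period 4; step 10 mod 4 = 2, giving -1.
The north coordinate changes by -2 each step, so at step 10 it is -4 + 10·(-2) = -24.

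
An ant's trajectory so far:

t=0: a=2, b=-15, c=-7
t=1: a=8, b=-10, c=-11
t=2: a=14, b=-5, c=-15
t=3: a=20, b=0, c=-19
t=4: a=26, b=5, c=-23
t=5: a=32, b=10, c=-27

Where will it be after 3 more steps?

a=50, b=25, c=-39

Each step adds (+6,+5,-4) to the position.
step 6: a=32, b=10, c=-27 + (+6,+5,-4) → a=38, b=15, c=-31
step 7: a=38, b=15, c=-31 + (+6,+5,-4) → a=44, b=20, c=-35
step 8: a=44, b=20, c=-35 + (+6,+5,-4) → a=50, b=25, c=-39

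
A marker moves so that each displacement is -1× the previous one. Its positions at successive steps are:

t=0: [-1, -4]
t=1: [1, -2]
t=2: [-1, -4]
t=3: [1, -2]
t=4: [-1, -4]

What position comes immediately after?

[1, -2]

The jumps are [+2, +2], [-2, -2], [+2, +2], [-2, -2] — a geometric progression with ratio -1.
step 5: [-1, -4] + [+2, +2] → [1, -2]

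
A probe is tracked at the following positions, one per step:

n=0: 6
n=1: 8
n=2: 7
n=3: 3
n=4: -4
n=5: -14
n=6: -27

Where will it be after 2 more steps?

-62

First differences are +2, -1, -4, -7, -10, -13; their common second difference is -3 (constant acceleration).
step 7: -27 − 16 → -43
step 8: -43 − 19 → -62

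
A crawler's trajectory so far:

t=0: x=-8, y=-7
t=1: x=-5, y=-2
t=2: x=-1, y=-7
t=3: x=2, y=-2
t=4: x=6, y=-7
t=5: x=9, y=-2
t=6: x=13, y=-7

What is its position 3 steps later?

Differencing gives (+3, +5), (+4, -5), (+3, +5), (+4, -5), (+3, +5), (+4, -5). This is the pattern (+3, +5), (+4, -5) repeated.
step 7: apply (+3, +5) → x=16, y=-2
step 8: apply (+4, -5) → x=20, y=-7
step 9: apply (+3, +5) → x=23, y=-2

x=23, y=-2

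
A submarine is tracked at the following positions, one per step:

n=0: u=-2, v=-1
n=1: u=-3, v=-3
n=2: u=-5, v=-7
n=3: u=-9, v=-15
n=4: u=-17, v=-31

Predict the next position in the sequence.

Consecutive displacements (-1,-2), (-2,-4), (-4,-8), (-8,-16) scale by a factor of 2 each step.
step 5: u=-17, v=-31 + (-16,-32) → u=-33, v=-63

u=-33, v=-63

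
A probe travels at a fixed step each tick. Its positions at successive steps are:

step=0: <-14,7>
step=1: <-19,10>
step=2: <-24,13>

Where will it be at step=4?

<-34,19>

Each step adds <-5,+3> to the position.
step 3: <-24,13> + <-5,+3> → <-29,16>
step 4: <-29,16> + <-5,+3> → <-34,19>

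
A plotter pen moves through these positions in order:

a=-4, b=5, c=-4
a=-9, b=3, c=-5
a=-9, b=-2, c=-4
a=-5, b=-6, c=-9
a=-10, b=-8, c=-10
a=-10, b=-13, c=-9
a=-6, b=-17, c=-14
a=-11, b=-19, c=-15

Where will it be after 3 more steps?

a=-12, b=-30, c=-20

The moves between consecutive positions are (-5, -2, -1), (+0, -5, +1), (+4, -4, -5), (-5, -2, -1), (+0, -5, +1), (+4, -4, -5), (-5, -2, -1); they repeat the 3-cycle [(-5, -2, -1), (+0, -5, +1), (+4, -4, -5)].
step 8: apply (+0, -5, +1) → a=-11, b=-24, c=-14
step 9: apply (+4, -4, -5) → a=-7, b=-28, c=-19
step 10: apply (-5, -2, -1) → a=-12, b=-30, c=-20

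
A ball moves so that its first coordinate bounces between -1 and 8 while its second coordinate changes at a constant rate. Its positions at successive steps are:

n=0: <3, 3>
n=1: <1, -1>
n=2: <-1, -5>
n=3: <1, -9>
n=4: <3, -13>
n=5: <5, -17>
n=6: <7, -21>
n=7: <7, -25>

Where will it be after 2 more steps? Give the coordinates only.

<3, -33>

The first coordinate travels 2 per step and bounces off the walls at -1 and 8.
  step 8: 7 → 5
  step 9: 5 → 3
The second coordinate changes by -4 each step: at step 9 it is -33.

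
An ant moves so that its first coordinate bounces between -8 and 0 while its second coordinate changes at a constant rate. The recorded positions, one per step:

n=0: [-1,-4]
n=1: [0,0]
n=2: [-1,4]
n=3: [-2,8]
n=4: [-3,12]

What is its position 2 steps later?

The first coordinate reflects between -8 and 0, moving 1 per step.
  step 5: -3 → -4
  step 6: -4 → -5
The second coordinate changes by +4 each step: at step 6 it is 20.

[-5,20]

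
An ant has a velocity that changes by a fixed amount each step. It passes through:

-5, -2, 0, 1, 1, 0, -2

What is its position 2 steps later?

Successive displacements: +3, +2, +1, +0, -1, -2 — each changes by -1.
step 7: -2 − 3 → -5
step 8: -5 − 4 → -9

-9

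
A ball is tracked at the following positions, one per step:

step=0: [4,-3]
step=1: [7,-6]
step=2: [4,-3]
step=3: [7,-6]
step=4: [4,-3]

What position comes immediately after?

Step-to-step displacements: [+3,-3], [-3,+3], [+3,-3], [-3,+3]; each is -1× the previous.
step 5: [4,-3] + [+3,-3] → [7,-6]

[7,-6]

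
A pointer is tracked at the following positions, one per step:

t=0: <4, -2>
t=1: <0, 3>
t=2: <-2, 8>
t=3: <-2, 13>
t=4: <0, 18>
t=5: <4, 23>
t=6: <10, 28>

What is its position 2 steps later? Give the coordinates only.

<28, 38>

Successive displacements: <-4, +5>, <-2, +5>, <+0, +5>, <+2, +5>, <+4, +5>, <+6, +5> — each changes by <+2, +0>.
step 7: <10, 28> + <+8, +5> → <18, 33>
step 8: <18, 33> + <+10, +5> → <28, 38>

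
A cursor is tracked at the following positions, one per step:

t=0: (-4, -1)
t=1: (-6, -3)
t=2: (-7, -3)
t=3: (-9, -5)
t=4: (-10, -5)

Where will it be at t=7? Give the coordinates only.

(-15, -9)

The moves between consecutive positions are (-2, -2), (-1, +0), (-2, -2), (-1, +0); they repeat the 2-cycle [(-2, -2), (-1, +0)].
step 5: apply (-2, -2) → (-12, -7)
step 6: apply (-1, +0) → (-13, -7)
step 7: apply (-2, -2) → (-15, -9)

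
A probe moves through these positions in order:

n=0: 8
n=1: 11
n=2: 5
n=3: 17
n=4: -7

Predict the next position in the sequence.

41

Consecutive displacements +3, -6, +12, -24 scale by a factor of -2 each step.
step 5: -7 + 48 → 41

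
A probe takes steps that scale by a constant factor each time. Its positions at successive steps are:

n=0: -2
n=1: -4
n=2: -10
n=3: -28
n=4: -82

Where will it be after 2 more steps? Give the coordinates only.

-730

Consecutive displacements -2, -6, -18, -54 scale by a factor of 3 each step.
step 5: -82 − 162 → -244
step 6: -244 − 486 → -730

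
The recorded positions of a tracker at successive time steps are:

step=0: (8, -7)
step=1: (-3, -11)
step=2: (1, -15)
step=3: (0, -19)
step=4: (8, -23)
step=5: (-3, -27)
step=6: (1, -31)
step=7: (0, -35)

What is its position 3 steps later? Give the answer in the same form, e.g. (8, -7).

(1, -47)

First: cycles through 8, -3, 1, 0 every 4 steps. Step 10 lands at position 2 of the cycle → 1.
Second: linear, -4 per step → -47 at step 10.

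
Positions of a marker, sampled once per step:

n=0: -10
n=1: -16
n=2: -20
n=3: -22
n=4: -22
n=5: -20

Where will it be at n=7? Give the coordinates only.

-10

Successive displacements: -6, -4, -2, +0, +2 — each changes by +2.
step 6: -20 + 4 → -16
step 7: -16 + 6 → -10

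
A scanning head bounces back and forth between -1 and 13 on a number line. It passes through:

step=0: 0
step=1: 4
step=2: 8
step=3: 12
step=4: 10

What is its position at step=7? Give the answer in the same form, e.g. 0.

The value travels 4 per step and bounces off the walls at -1 and 13.
  step 5: 10 → 6
  step 6: 6 → 2
  step 7: 2 → 0

0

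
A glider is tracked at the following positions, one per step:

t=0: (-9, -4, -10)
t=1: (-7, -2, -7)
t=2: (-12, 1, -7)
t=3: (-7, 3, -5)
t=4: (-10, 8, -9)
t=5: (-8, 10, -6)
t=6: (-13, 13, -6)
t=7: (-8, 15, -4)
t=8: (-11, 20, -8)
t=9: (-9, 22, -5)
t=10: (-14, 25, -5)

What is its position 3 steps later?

(-10, 34, -4)

The moves between consecutive positions are (+2, +2, +3), (-5, +3, +0), (+5, +2, +2), (-3, +5, -4), (+2, +2, +3), (-5, +3, +0), (+5, +2, +2), (-3, +5, -4), (+2, +2, +3), (-5, +3, +0); they repeat the 4-cycle [(+2, +2, +3), (-5, +3, +0), (+5, +2, +2), (-3, +5, -4)].
step 11: apply (+5, +2, +2) → (-9, 27, -3)
step 12: apply (-3, +5, -4) → (-12, 32, -7)
step 13: apply (+2, +2, +3) → (-10, 34, -4)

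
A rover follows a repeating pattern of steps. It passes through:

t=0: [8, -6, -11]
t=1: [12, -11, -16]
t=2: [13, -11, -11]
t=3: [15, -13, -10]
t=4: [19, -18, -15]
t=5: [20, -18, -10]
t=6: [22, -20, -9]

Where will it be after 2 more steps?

Differencing gives [+4, -5, -5], [+1, +0, +5], [+2, -2, +1], [+4, -5, -5], [+1, +0, +5], [+2, -2, +1]. This is the pattern [+4, -5, -5], [+1, +0, +5], [+2, -2, +1] repeated.
step 7: apply [+4, -5, -5] → [26, -25, -14]
step 8: apply [+1, +0, +5] → [27, -25, -9]

[27, -25, -9]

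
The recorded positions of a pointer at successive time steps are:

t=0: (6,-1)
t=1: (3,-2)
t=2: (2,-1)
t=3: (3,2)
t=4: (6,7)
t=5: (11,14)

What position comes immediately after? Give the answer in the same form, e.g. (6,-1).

Taking differences between consecutive positions: (-3,-1), (-1,+1), (+1,+3), (+3,+5), (+5,+7). These grow by (+2,+2) each step.
step 6: (11,14) + (+7,+9) → (18,23)

(18,23)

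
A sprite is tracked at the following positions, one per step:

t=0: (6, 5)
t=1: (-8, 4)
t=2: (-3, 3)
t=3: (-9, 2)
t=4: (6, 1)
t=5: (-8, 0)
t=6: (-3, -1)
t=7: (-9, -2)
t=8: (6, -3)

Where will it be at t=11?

(-9, -6)

The first coordinate repeats the cycle [6, -8, -3, -9] with period 4; step 11 mod 4 = 3, giving -9.
The second coordinate changes by -1 each step, so at step 11 it is 5 + 11·(-1) = -6.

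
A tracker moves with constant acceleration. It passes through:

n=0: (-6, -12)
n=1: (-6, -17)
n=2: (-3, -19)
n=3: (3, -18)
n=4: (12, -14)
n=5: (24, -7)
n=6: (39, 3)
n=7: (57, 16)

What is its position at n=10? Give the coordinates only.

Successive displacements: (+0, -5), (+3, -2), (+6, +1), (+9, +4), (+12, +7), (+15, +10), (+18, +13) — each changes by (+3, +3).
step 8: (57, 16) + (+21, +16) → (78, 32)
step 9: (78, 32) + (+24, +19) → (102, 51)
step 10: (102, 51) + (+27, +22) → (129, 73)

(129, 73)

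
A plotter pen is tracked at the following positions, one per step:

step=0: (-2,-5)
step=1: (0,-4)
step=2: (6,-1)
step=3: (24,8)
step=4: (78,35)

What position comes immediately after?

The jumps are (+2,+1), (+6,+3), (+18,+9), (+54,+27) — a geometric progression with ratio 3.
step 5: (78,35) + (+162,+81) → (240,116)

(240,116)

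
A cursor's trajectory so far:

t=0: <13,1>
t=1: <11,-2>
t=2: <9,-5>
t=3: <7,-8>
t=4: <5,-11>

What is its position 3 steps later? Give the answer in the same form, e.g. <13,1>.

<-1,-20>

Constant displacement of <-2,-3> per step.
step 5: <5,-11> + <-2,-3> → <3,-14>
step 6: <3,-14> + <-2,-3> → <1,-17>
step 7: <1,-17> + <-2,-3> → <-1,-20>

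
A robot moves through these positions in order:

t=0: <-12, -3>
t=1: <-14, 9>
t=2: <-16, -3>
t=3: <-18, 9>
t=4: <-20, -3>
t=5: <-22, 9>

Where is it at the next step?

The first coordinate changes by -2 each step, so at step 6 it is -12 + 6·(-2) = -24.
The second coordinate repeats the cycle [-3, 9] with period 2; step 6 mod 2 = 0, giving -3.

<-24, -3>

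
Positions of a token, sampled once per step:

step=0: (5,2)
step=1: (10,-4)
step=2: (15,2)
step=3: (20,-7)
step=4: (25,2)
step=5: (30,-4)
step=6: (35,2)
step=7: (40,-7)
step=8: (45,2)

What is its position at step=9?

First: linear, +5 per step → 50 at step 9.
Second: cycles through 2, -4, 2, -7 every 4 steps. Step 9 lands at position 1 of the cycle → -4.

(50,-4)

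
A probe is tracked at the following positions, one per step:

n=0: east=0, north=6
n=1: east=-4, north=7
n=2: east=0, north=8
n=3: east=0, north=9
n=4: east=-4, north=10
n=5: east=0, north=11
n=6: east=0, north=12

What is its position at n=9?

east=0, north=15

The east coordinate repeats the cycle [0, -4, 0] with period 3; step 9 mod 3 = 0, giving 0.
The north coordinate changes by +1 each step, so at step 9 it is 6 + 9·(1) = 15.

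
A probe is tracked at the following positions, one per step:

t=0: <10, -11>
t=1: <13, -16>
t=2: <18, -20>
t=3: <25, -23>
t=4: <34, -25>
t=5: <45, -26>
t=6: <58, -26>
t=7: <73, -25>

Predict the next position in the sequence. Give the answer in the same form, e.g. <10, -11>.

Taking differences between consecutive positions: <+3, -5>, <+5, -4>, <+7, -3>, <+9, -2>, <+11, -1>, <+13, +0>, <+15, +1>. These grow by <+2, +1> each step.
step 8: <73, -25> + <+17, +2> → <90, -23>

<90, -23>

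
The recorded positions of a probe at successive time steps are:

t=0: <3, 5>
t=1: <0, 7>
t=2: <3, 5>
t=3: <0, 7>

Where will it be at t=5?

<0, 7>

The jumps are <-3, +2>, <+3, -2>, <-3, +2> — a geometric progression with ratio -1.
step 4: <0, 7> + <+3, -2> → <3, 5>
step 5: <3, 5> + <-3, +2> → <0, 7>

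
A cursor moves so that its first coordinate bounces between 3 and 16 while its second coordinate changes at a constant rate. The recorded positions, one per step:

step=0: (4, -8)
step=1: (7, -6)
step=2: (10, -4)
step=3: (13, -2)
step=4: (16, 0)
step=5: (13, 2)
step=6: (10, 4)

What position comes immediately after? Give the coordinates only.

The first coordinate reflects between 3 and 16, moving 3 per step.
  step 7: 10 → 7
The second coordinate changes by +2 each step: at step 7 it is 6.

(7, 6)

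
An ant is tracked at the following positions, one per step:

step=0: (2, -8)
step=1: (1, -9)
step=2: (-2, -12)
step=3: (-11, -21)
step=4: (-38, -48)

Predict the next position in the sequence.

Consecutive displacements (-1, -1), (-3, -3), (-9, -9), (-27, -27) scale by a factor of 3 each step.
step 5: (-38, -48) + (-81, -81) → (-119, -129)

(-119, -129)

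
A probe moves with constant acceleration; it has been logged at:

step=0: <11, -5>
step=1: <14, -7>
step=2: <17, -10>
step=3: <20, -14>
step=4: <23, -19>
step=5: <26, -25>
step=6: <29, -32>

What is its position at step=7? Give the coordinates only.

<32, -40>

Successive displacements: <+3, -2>, <+3, -3>, <+3, -4>, <+3, -5>, <+3, -6>, <+3, -7> — each changes by <+0, -1>.
step 7: <29, -32> + <+3, -8> → <32, -40>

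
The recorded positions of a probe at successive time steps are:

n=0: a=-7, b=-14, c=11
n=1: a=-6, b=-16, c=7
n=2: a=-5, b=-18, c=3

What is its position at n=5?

The position changes by (+1, -2, -4) every step.
step 3: a=-5, b=-18, c=3 + (+1, -2, -4) → a=-4, b=-20, c=-1
step 4: a=-4, b=-20, c=-1 + (+1, -2, -4) → a=-3, b=-22, c=-5
step 5: a=-3, b=-22, c=-5 + (+1, -2, -4) → a=-2, b=-24, c=-9

a=-2, b=-24, c=-9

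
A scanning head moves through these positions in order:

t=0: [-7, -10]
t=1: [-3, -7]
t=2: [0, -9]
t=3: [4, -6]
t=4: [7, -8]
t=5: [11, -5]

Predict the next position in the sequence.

[14, -7]

Step-to-step displacements: [+4, +3], [+3, -2], [+4, +3], [+3, -2], [+4, +3] — a repeating cycle of length 2.
step 6: apply [+3, -2] → [14, -7]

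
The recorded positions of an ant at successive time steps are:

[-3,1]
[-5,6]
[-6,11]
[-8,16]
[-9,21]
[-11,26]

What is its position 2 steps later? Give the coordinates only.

[-14,36]

Differencing gives [-2,+5], [-1,+5], [-2,+5], [-1,+5], [-2,+5]. This is the pattern [-2,+5], [-1,+5] repeated.
step 6: apply [-1,+5] → [-12,31]
step 7: apply [-2,+5] → [-14,36]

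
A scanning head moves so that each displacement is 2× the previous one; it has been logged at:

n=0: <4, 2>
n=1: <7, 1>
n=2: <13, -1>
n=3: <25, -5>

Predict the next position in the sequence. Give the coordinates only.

Consecutive displacements <+3, -1>, <+6, -2>, <+12, -4> scale by a factor of 2 each step.
step 4: <25, -5> + <+24, -8> → <49, -13>

<49, -13>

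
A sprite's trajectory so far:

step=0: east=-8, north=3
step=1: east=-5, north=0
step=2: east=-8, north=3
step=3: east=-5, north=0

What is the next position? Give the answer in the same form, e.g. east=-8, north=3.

east=-8, north=3

The jumps are (+3, -3), (-3, +3), (+3, -3) — a geometric progression with ratio -1.
step 4: east=-5, north=0 + (-3, +3) → east=-8, north=3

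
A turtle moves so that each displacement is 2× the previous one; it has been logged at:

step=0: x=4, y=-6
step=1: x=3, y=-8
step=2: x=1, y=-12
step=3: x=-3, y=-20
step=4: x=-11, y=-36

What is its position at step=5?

x=-27, y=-68

Consecutive displacements (-1, -2), (-2, -4), (-4, -8), (-8, -16) scale by a factor of 2 each step.
step 5: x=-11, y=-36 + (-16, -32) → x=-27, y=-68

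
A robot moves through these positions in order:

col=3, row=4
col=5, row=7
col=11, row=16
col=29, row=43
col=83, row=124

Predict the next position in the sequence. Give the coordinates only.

Consecutive displacements (+2, +3), (+6, +9), (+18, +27), (+54, +81) scale by a factor of 3 each step.
step 5: col=83, row=124 + (+162, +243) → col=245, row=367

col=245, row=367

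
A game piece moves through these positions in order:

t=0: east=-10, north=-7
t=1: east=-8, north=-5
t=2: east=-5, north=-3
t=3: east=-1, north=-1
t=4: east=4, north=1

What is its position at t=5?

Taking differences between consecutive positions: (+2, +2), (+3, +2), (+4, +2), (+5, +2). These grow by (+1, +0) each step.
step 5: east=4, north=1 + (+6, +2) → east=10, north=3

east=10, north=3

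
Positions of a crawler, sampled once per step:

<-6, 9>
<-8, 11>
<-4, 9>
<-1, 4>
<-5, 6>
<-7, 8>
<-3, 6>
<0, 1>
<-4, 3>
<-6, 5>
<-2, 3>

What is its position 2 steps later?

The moves between consecutive positions are <-2, +2>, <+4, -2>, <+3, -5>, <-4, +2>, <-2, +2>, <+4, -2>, <+3, -5>, <-4, +2>, <-2, +2>, <+4, -2>; they repeat the 4-cycle [<-2, +2>, <+4, -2>, <+3, -5>, <-4, +2>].
step 11: apply <+3, -5> → <1, -2>
step 12: apply <-4, +2> → <-3, 0>

<-3, 0>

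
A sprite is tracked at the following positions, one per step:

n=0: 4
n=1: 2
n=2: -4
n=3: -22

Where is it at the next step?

-76

The jumps are -2, -6, -18 — a geometric progression with ratio 3.
step 4: -22 − 54 → -76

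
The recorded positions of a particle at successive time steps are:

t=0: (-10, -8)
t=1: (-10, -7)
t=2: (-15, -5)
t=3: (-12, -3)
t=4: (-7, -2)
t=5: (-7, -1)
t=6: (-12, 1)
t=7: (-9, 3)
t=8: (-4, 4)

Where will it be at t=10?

The moves between consecutive positions are (+0, +1), (-5, +2), (+3, +2), (+5, +1), (+0, +1), (-5, +2), (+3, +2), (+5, +1); they repeat the 4-cycle [(+0, +1), (-5, +2), (+3, +2), (+5, +1)].
step 9: apply (+0, +1) → (-4, 5)
step 10: apply (-5, +2) → (-9, 7)

(-9, 7)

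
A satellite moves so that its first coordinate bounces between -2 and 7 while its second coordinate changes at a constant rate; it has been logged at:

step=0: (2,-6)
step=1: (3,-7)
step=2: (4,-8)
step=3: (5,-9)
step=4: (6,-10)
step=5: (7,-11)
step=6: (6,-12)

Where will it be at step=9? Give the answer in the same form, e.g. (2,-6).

The first coordinate reflects between -2 and 7, moving 1 per step.
  step 7: 6 → 5
  step 8: 5 → 4
  step 9: 4 → 3
The second coordinate changes by -1 each step: at step 9 it is -15.

(3,-15)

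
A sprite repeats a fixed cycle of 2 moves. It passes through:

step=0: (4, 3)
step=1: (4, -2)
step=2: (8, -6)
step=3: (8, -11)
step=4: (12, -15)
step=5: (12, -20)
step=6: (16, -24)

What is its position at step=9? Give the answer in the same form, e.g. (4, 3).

Step-to-step displacements: (+0, -5), (+4, -4), (+0, -5), (+4, -4), (+0, -5), (+4, -4) — a repeating cycle of length 2.
step 7: apply (+0, -5) → (16, -29)
step 8: apply (+4, -4) → (20, -33)
step 9: apply (+0, -5) → (20, -38)

(20, -38)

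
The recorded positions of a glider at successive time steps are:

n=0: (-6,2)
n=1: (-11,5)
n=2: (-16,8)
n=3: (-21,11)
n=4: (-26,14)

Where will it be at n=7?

Each step adds (-5,+3) to the position.
step 5: (-26,14) + (-5,+3) → (-31,17)
step 6: (-31,17) + (-5,+3) → (-36,20)
step 7: (-36,20) + (-5,+3) → (-41,23)

(-41,23)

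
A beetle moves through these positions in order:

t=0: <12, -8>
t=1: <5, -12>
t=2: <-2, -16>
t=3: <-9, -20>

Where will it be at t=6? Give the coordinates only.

<-30, -32>

Constant displacement of <-7, -4> per step.
step 4: <-9, -20> + <-7, -4> → <-16, -24>
step 5: <-16, -24> + <-7, -4> → <-23, -28>
step 6: <-23, -28> + <-7, -4> → <-30, -32>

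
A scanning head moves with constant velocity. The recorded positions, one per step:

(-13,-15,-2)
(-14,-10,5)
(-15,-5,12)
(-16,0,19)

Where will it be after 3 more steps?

Each step adds (-1,+5,+7) to the position.
step 4: (-16,0,19) + (-1,+5,+7) → (-17,5,26)
step 5: (-17,5,26) + (-1,+5,+7) → (-18,10,33)
step 6: (-18,10,33) + (-1,+5,+7) → (-19,15,40)

(-19,15,40)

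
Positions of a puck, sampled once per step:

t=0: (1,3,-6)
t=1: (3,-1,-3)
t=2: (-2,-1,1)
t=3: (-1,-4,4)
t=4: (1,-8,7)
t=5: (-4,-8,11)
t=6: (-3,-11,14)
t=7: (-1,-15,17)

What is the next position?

(-6,-15,21)

Differencing gives (+2,-4,+3), (-5,+0,+4), (+1,-3,+3), (+2,-4,+3), (-5,+0,+4), (+1,-3,+3), (+2,-4,+3). This is the pattern (+2,-4,+3), (-5,+0,+4), (+1,-3,+3) repeated.
step 8: apply (-5,+0,+4) → (-6,-15,21)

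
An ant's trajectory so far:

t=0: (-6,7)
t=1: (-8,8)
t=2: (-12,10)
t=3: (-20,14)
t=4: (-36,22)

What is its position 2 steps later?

(-132,70)

Consecutive displacements (-2,+1), (-4,+2), (-8,+4), (-16,+8) scale by a factor of 2 each step.
step 5: (-36,22) + (-32,+16) → (-68,38)
step 6: (-68,38) + (-64,+32) → (-132,70)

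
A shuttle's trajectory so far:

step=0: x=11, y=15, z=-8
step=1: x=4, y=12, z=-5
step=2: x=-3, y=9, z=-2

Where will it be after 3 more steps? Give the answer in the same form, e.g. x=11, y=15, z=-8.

Constant displacement of (-7, -3, +3) per step.
step 3: x=-3, y=9, z=-2 + (-7, -3, +3) → x=-10, y=6, z=1
step 4: x=-10, y=6, z=1 + (-7, -3, +3) → x=-17, y=3, z=4
step 5: x=-17, y=3, z=4 + (-7, -3, +3) → x=-24, y=0, z=7

x=-24, y=0, z=7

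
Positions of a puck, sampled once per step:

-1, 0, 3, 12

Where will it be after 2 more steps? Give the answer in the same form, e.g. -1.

Step-to-step displacements: +1, +3, +9; each is 3× the previous.
step 4: 12 + 27 → 39
step 5: 39 + 81 → 120

120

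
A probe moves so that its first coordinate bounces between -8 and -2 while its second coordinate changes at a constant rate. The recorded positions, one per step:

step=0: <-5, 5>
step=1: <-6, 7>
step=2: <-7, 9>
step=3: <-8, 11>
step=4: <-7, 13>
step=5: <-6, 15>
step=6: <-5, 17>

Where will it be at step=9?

<-2, 23>

The first coordinate travels 1 per step and bounces off the walls at -8 and -2.
  step 7: -5 → -4
  step 8: -4 → -3
  step 9: -3 → -2
The second coordinate changes by +2 each step: at step 9 it is 23.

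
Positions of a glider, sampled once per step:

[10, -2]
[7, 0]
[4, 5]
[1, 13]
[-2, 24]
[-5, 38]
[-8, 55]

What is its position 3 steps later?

[-17, 124]

Taking differences between consecutive positions: [-3, +2], [-3, +5], [-3, +8], [-3, +11], [-3, +14], [-3, +17]. These grow by [+0, +3] each step.
step 7: [-8, 55] + [-3, +20] → [-11, 75]
step 8: [-11, 75] + [-3, +23] → [-14, 98]
step 9: [-14, 98] + [-3, +26] → [-17, 124]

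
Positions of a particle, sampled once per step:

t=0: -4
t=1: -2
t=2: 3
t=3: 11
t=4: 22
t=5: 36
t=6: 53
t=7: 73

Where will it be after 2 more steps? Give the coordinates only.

122

Taking differences between consecutive positions: +2, +5, +8, +11, +14, +17, +20. These grow by +3 each step.
step 8: 73 + 23 → 96
step 9: 96 + 26 → 122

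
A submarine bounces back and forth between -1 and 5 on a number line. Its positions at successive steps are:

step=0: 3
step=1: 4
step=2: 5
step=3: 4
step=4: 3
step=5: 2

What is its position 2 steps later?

0

The value reflects between -1 and 5, moving 1 per step.
  step 6: 2 → 1
  step 7: 1 → 0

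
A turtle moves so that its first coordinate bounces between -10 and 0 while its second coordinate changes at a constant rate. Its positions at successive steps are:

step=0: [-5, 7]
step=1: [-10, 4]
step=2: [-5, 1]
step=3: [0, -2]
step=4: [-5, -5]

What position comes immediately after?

[-10, -8]

The first coordinate travels 5 per step and bounces off the walls at -10 and 0.
  step 5: -5 → -10
The second coordinate changes by -3 each step: at step 5 it is -8.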